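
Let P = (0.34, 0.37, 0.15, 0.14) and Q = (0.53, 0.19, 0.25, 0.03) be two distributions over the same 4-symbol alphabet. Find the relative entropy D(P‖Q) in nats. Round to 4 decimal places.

D(P‖Q) = Σ p·ln(p/q).
  0.34·ln(0.34/0.53) = -0.15094
  0.37·ln(0.37/0.19) = 0.24660
  0.15·ln(0.15/0.25) = -0.07662
  0.14·ln(0.14/0.03) = 0.21566
D(P‖Q) = 0.2347 nats.

0.2347 nats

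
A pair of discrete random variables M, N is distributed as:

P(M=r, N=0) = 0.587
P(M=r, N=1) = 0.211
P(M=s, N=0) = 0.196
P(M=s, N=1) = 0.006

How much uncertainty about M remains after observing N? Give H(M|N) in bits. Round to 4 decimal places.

0.6752 bits

Marginals: p(M) = (0.7980, 0.2020), p(N) = (0.7830, 0.2170).
H(M|N) = Σ p(N) · H(M|N=·).
  N=0: p=0.7830, H(M|N=0) = 0.8118
  N=1: p=0.2170, H(M|N=1) = 0.1825
Weighted sum = 0.6752 bits.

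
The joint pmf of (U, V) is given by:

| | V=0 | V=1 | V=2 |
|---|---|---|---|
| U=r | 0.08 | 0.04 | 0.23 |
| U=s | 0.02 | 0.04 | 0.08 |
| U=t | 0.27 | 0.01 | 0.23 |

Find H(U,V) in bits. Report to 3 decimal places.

2.619 bits

H(U,V) = −Σ p(x,y)·log₂ p(x,y) over all 9 cells.
  cell (r,0): −0.08·log₂0.08 = 0.2915
  cell (r,1): −0.04·log₂0.04 = 0.1858
  cell (r,2): −0.23·log₂0.23 = 0.4877
  cell (s,0): −0.02·log₂0.02 = 0.1129
  cell (s,1): −0.04·log₂0.04 = 0.1858
  cell (s,2): −0.08·log₂0.08 = 0.2915
  cell (t,0): −0.27·log₂0.27 = 0.5100
  cell (t,1): −0.01·log₂0.01 = 0.0664
  cell (t,2): −0.23·log₂0.23 = 0.4877
Sum = 2.619 bits.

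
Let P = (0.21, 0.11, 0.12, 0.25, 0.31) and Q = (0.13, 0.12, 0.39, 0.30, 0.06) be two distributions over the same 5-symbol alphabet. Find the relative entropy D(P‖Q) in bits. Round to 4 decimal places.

0.5961 bits

D(P‖Q) = Σ p·log₂(p/q).
  0.21·log₂(0.21/0.13) = 0.14529
  0.11·log₂(0.11/0.12) = -0.01381
  0.12·log₂(0.12/0.39) = -0.20405
  0.25·log₂(0.25/0.30) = -0.06576
  0.31·log₂(0.31/0.06) = 0.73446
D(P‖Q) = 0.5961 bits.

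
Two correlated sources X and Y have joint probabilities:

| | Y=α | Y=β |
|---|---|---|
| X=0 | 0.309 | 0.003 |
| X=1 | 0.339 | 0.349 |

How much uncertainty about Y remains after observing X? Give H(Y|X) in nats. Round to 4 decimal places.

0.4937 nats

Chain rule: H(Y|X) = H(X,Y) − H(X).
Marginals: p(X) = (0.3120, 0.6880), p(Y) = (0.6480, 0.3520).
H(X,Y) = 1.1144 nats; H(X) = 0.6207 nats.
H(Y|X) = 1.1144 − 0.6207 = 0.4937 nats.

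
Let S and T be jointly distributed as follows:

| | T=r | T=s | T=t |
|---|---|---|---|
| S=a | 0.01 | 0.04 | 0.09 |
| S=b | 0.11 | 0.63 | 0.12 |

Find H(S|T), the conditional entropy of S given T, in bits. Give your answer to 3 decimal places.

0.475 bits

Chain rule: H(S|T) = H(S,T) − H(T).
Marginals: p(S) = (0.1400, 0.8600), p(T) = (0.1200, 0.6700, 0.2100).
H(S,T) = 1.7021 bits; H(T) = 1.2270 bits.
H(S|T) = 1.7021 − 1.2270 = 0.475 bits.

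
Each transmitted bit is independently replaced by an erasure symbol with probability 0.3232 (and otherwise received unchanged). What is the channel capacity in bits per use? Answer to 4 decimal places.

0.6768 bits

Binary erasure channel: capacity C = 1 − ε.
C = 1 − 0.3232 = 0.6768 bits per channel use.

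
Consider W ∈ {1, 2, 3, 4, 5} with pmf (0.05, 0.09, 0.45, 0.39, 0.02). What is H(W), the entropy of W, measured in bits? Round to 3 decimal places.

H(W) = −Σ p·log₂ p.
  −(0.05)·log₂(0.05) = 0.2161
  −(0.09)·log₂(0.09) = 0.3127
  −(0.45)·log₂(0.45) = 0.5184
  −(0.39)·log₂(0.39) = 0.5298
  −(0.02)·log₂(0.02) = 0.1129
Sum: 0.2161 + 0.3127 + 0.5184 + 0.5298 + 0.1129 = 1.690 bits.

1.690 bits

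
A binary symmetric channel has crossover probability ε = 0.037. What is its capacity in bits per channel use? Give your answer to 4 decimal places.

0.7716 bits

Binary symmetric channel: C = 1 − h₂(ε) where h₂ is the binary entropy function.
h₂(0.037) = −0.037·log₂0.037 − 0.963·log₂0.963 = 0.2284.
C = 1 − 0.2284 = 0.7716 bits per channel use.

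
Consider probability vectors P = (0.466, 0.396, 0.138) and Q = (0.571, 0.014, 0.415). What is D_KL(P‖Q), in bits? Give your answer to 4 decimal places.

D(P‖Q) = Σ p·log₂(p/q).
  0.466·log₂(0.466/0.571) = -0.13661
  0.396·log₂(0.396/0.014) = 1.90951
  0.138·log₂(0.138/0.415) = -0.21921
D(P‖Q) = 1.5537 bits.

1.5537 bits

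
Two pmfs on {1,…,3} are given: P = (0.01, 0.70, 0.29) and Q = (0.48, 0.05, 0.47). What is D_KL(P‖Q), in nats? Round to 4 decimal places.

D(P‖Q) = Σ p·ln(p/q).
  0.01·ln(0.01/0.48) = -0.03871
  0.70·ln(0.70/0.05) = 1.84734
  0.29·ln(0.29/0.47) = -0.14003
D(P‖Q) = 1.6686 nats.

1.6686 nats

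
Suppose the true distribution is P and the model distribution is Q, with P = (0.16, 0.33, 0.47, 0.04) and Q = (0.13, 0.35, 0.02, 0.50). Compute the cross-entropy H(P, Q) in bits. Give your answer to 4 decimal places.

3.6634 bits

H(P,Q) = −Σ p·log₂ q.
  −0.16·log₂(0.13) = 0.47095
  −0.33·log₂(0.35) = 0.49981
  −0.47·log₂(0.02) = 2.65261
  −0.04·log₂(0.50) = 0.04000
H(P,Q) = 3.6634 bits.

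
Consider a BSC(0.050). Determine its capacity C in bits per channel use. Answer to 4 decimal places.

0.7136 bits

Binary symmetric channel: C = 1 − h₂(ε) where h₂ is the binary entropy function.
h₂(0.050) = −0.050·log₂0.050 − 0.950·log₂0.950 = 0.2864.
C = 1 − 0.2864 = 0.7136 bits per channel use.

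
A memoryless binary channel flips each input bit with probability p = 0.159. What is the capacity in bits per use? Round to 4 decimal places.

Binary symmetric channel: C = 1 − h₂(ε) where h₂ is the binary entropy function.
h₂(0.159) = −0.159·log₂0.159 − 0.841·log₂0.841 = 0.6319.
C = 1 − 0.6319 = 0.3681 bits per channel use.

0.3681 bits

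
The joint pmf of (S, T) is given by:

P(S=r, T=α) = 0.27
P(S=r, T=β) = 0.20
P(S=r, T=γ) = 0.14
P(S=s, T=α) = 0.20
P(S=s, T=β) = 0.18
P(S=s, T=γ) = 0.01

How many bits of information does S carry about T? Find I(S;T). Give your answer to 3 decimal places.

Marginals: p(S) = (0.6100, 0.3900), p(T) = (0.4700, 0.3800, 0.1500).
I(S;T) = H(S) + H(T) − H(S,T).
H(S) = 0.9648, H(T) = 1.4530, H(S,T) = 2.3476.
I(S;T) = 0.9648 + 1.4530 − 2.3476 = 0.070 bits.

0.070 bits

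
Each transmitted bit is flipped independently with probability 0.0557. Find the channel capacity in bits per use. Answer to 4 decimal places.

Binary symmetric channel: C = 1 − h₂(ε) where h₂ is the binary entropy function.
h₂(0.0557) = −0.0557·log₂0.0557 − 0.9443·log₂0.9443 = 0.3101.
C = 1 − 0.3101 = 0.6899 bits per channel use.

0.6899 bits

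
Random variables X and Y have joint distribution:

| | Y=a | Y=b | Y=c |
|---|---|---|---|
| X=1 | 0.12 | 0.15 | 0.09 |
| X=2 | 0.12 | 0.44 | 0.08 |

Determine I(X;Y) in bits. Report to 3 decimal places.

0.051 bits

Marginals: p(X) = (0.3600, 0.6400), p(Y) = (0.2400, 0.5900, 0.1700).
I(X;Y) = Σ p(x,y)·log₂[p(x,y)/(p(x)p(y))].
  (1,a): 0.12·log₂(1.3889) = 0.0569
  (1,b): 0.15·log₂(0.7062) = -0.0753
  (1,c): 0.09·log₂(1.4706) = 0.0501
  (2,a): 0.12·log₂(0.7812) = -0.0427
  (2,b): 0.44·log₂(1.1653) = 0.0971
  (2,c): 0.08·log₂(0.7353) = -0.0355
Sum = 0.051 bits.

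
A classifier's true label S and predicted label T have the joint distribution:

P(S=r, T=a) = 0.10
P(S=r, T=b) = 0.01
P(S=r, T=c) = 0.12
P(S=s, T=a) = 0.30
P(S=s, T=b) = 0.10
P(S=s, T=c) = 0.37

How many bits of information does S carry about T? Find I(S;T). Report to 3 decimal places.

0.012 bits

Marginals: p(S) = (0.2300, 0.7700), p(T) = (0.4000, 0.1100, 0.4900).
I(S;T) = H(S) + H(T) − H(S,T).
H(S) = 0.7780, H(T) = 1.3833, H(S,T) = 2.1497.
I(S;T) = 0.7780 + 1.3833 − 2.1497 = 0.012 bits.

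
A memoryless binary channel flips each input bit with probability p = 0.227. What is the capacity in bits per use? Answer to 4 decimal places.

Binary symmetric channel: C = 1 − h₂(ε) where h₂ is the binary entropy function.
h₂(0.227) = −0.227·log₂0.227 − 0.773·log₂0.773 = 0.7727.
C = 1 − 0.7727 = 0.2273 bits per channel use.

0.2273 bits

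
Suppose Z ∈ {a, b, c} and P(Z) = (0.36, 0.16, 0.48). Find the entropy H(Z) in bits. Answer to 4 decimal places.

1.4619 bits

H(Z) = −Σ p·log₂ p.
  −(0.36)·log₂(0.36) = 0.53062
  −(0.16)·log₂(0.16) = 0.42302
  −(0.48)·log₂(0.48) = 0.50827
Sum: 0.53062 + 0.42302 + 0.50827 = 1.4619 bits.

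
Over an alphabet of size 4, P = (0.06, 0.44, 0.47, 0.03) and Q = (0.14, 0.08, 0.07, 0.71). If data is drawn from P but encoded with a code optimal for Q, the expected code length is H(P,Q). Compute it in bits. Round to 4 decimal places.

3.5915 bits

H(P,Q) = −Σ p·log₂ q.
  −0.06·log₂(0.14) = 0.17019
  −0.44·log₂(0.08) = 1.60330
  −0.47·log₂(0.07) = 1.80316
  −0.03·log₂(0.71) = 0.01482
H(P,Q) = 3.5915 bits.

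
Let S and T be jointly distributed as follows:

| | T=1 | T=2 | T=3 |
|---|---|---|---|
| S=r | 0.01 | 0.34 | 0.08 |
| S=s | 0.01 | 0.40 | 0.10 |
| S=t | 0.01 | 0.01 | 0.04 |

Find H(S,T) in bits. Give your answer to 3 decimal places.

2.133 bits

H(S,T) = −Σ p(x,y)·log₂ p(x,y) over all 9 cells.
  cell (r,1): −0.01·log₂0.01 = 0.0664
  cell (r,2): −0.34·log₂0.34 = 0.5292
  cell (r,3): −0.08·log₂0.08 = 0.2915
  cell (s,1): −0.01·log₂0.01 = 0.0664
  cell (s,2): −0.40·log₂0.40 = 0.5288
  cell (s,3): −0.10·log₂0.10 = 0.3322
  cell (t,1): −0.01·log₂0.01 = 0.0664
  cell (t,2): −0.01·log₂0.01 = 0.0664
  cell (t,3): −0.04·log₂0.04 = 0.1858
Sum = 2.133 bits.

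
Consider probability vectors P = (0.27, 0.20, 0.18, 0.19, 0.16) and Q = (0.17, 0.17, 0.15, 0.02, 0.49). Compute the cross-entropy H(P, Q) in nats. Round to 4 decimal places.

H(P,Q) = −Σ p·ln q.
  −0.27·ln(0.17) = 0.47843
  −0.20·ln(0.17) = 0.35439
  −0.18·ln(0.15) = 0.34148
  −0.19·ln(0.02) = 0.74328
  −0.16·ln(0.49) = 0.11414
H(P,Q) = 2.0317 nats.

2.0317 nats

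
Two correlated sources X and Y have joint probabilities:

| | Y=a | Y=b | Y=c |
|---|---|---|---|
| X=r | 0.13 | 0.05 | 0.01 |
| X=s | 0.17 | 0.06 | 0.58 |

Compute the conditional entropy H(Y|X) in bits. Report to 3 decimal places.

1.098 bits

Chain rule: H(Y|X) = H(X,Y) − H(X).
Marginals: p(X) = (0.1900, 0.8100), p(Y) = (0.3000, 0.1100, 0.5900).
H(X,Y) = 1.7991 bits; H(X) = 0.7015 bits.
H(Y|X) = 1.7991 − 0.7015 = 1.098 bits.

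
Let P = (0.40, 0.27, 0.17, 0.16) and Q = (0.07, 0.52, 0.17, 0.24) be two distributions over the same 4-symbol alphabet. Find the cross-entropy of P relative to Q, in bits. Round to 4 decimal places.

2.5533 bits

H(P,Q) = −Σ p·log₂ q.
  −0.40·log₂(0.07) = 1.53460
  −0.27·log₂(0.52) = 0.25472
  −0.17·log₂(0.17) = 0.43459
  −0.16·log₂(0.24) = 0.32942
H(P,Q) = 2.5533 bits.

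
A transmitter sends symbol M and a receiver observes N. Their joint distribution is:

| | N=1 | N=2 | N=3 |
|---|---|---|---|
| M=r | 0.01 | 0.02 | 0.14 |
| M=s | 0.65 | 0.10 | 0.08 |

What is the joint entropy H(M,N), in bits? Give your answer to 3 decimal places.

H(M,N) = −Σ p(x,y)·log₂ p(x,y) over all 6 cells.
  cell (r,1): −0.01·log₂0.01 = 0.0664
  cell (r,2): −0.02·log₂0.02 = 0.1129
  cell (r,3): −0.14·log₂0.14 = 0.3971
  cell (s,1): −0.65·log₂0.65 = 0.4040
  cell (s,2): −0.10·log₂0.10 = 0.3322
  cell (s,3): −0.08·log₂0.08 = 0.2915
Sum = 1.604 bits.

1.604 bits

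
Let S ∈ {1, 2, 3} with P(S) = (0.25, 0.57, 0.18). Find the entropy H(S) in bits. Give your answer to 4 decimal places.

1.4076 bits

H(S) = −Σ p·log₂ p.
  −(0.25)·log₂(0.25) = 0.50000
  −(0.57)·log₂(0.57) = 0.46225
  −(0.18)·log₂(0.18) = 0.44531
Sum: 0.50000 + 0.46225 + 0.44531 = 1.4076 bits.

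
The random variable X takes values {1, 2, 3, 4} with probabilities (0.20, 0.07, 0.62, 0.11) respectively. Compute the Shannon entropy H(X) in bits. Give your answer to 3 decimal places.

H(X) = −Σ p·log₂ p.
  −(0.20)·log₂(0.20) = 0.4644
  −(0.07)·log₂(0.07) = 0.2686
  −(0.62)·log₂(0.62) = 0.4276
  −(0.11)·log₂(0.11) = 0.3503
Sum: 0.4644 + 0.2686 + 0.4276 + 0.3503 = 1.511 bits.

1.511 bits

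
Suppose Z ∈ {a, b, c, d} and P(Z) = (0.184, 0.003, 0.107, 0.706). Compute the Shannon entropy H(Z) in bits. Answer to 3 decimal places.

H(Z) = −Σ p·log₂ p.
  −(0.184)·log₂(0.184) = 0.4494
  −(0.003)·log₂(0.003) = 0.0251
  −(0.107)·log₂(0.107) = 0.3450
  −(0.706)·log₂(0.706) = 0.3546
Sum: 0.4494 + 0.0251 + 0.3450 + 0.3546 = 1.174 bits.

1.174 bits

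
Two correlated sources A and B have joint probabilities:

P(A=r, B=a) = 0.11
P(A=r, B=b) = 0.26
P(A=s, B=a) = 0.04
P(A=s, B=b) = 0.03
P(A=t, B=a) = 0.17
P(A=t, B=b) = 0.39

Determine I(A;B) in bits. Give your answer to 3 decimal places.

0.015 bits

Marginals: p(A) = (0.3700, 0.0700, 0.5600), p(B) = (0.3200, 0.6800).
I(A;B) = H(A) + H(B) − H(A,B).
H(A) = 1.2677, H(B) = 0.9044, H(A,B) = 2.1575.
I(A;B) = 1.2677 + 0.9044 − 2.1575 = 0.015 bits.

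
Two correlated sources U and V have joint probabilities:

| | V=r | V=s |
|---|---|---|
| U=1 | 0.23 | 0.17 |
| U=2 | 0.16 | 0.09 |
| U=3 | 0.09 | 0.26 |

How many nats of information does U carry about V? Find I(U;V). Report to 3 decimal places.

0.057 nats

Marginals: p(U) = (0.4000, 0.2500, 0.3500), p(V) = (0.4800, 0.5200).
I(U;V) = H(U) + H(V) − H(U,V).
H(U) = 1.0805, H(V) = 0.6923, H(U,V) = 1.7161.
I(U;V) = 1.0805 + 0.6923 − 1.7161 = 0.057 nats.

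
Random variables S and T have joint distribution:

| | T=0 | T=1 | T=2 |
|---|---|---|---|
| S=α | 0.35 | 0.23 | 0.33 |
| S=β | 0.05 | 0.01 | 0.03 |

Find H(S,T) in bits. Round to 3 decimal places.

1.980 bits

H(S,T) = −Σ p(x,y)·log₂ p(x,y) over all 6 cells.
  cell (α,0): −0.35·log₂0.35 = 0.5301
  cell (α,1): −0.23·log₂0.23 = 0.4877
  cell (α,2): −0.33·log₂0.33 = 0.5278
  cell (β,0): −0.05·log₂0.05 = 0.2161
  cell (β,1): −0.01·log₂0.01 = 0.0664
  cell (β,2): −0.03·log₂0.03 = 0.1518
Sum = 1.980 bits.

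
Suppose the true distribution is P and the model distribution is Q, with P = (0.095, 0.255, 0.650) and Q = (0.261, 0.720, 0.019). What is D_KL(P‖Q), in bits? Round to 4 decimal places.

D(P‖Q) = Σ p·log₂(p/q).
  0.095·log₂(0.095/0.261) = -0.13851
  0.255·log₂(0.255/0.720) = -0.38186
  0.650·log₂(0.650/0.019) = 3.31264
D(P‖Q) = 2.7923 bits.

2.7923 bits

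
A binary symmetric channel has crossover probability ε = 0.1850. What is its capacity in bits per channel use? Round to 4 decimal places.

0.3091 bits

Binary symmetric channel: C = 1 − h₂(ε) where h₂ is the binary entropy function.
h₂(0.1850) = −0.1850·log₂0.1850 − 0.8150·log₂0.8150 = 0.6909.
C = 1 − 0.6909 = 0.3091 bits per channel use.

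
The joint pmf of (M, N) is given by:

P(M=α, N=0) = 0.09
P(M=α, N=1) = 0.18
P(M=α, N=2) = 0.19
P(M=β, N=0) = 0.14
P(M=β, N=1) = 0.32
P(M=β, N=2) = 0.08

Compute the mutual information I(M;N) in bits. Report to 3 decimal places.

Marginals: p(M) = (0.4600, 0.5400), p(N) = (0.2300, 0.5000, 0.2700).
I(M;N) = Σ p(x,y)·log₂[p(x,y)/(p(x)p(y))].
  (α,0): 0.09·log₂(0.8507) = -0.0210
  (α,1): 0.18·log₂(0.7826) = -0.0637
  (α,2): 0.19·log₂(1.5298) = 0.1165
  (β,0): 0.14·log₂(1.1272) = 0.0242
  (β,1): 0.32·log₂(1.1852) = 0.0784
  (β,2): 0.08·log₂(0.5487) = -0.0693
Sum = 0.065 bits.

0.065 bits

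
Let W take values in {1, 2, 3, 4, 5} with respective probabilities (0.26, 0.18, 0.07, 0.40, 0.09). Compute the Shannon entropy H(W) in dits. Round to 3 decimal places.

0.620 dits

H(W) = −Σ p·log₁₀ p.
  −(0.26)·log₁₀(0.26) = 0.1521
  −(0.18)·log₁₀(0.18) = 0.1341
  −(0.07)·log₁₀(0.07) = 0.0808
  −(0.40)·log₁₀(0.40) = 0.1592
  −(0.09)·log₁₀(0.09) = 0.0941
Sum: 0.1521 + 0.1341 + 0.0808 + 0.1592 + 0.0941 = 0.620 dits.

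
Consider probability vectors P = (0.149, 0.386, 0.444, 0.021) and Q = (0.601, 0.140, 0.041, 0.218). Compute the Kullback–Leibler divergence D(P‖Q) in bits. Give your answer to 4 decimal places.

1.7201 bits

D(P‖Q) = Σ p·log₂(p/q).
  0.149·log₂(0.149/0.601) = -0.29980
  0.386·log₂(0.386/0.140) = 0.56479
  0.444·log₂(0.444/0.041) = 1.52597
  0.021·log₂(0.021/0.218) = -0.07089
D(P‖Q) = 1.7201 bits.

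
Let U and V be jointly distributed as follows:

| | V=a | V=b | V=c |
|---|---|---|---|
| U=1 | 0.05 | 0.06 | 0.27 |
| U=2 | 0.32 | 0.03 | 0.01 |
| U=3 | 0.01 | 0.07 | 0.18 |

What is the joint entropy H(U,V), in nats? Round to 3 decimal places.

1.729 nats

H(U,V) = −Σ p(x,y)·ln p(x,y) over all 9 cells.
  cell (1,a): −0.05·ln0.05 = 0.1498
  cell (1,b): −0.06·ln0.06 = 0.1688
  cell (1,c): −0.27·ln0.27 = 0.3535
  cell (2,a): −0.32·ln0.32 = 0.3646
  cell (2,b): −0.03·ln0.03 = 0.1052
  cell (2,c): −0.01·ln0.01 = 0.0461
  cell (3,a): −0.01·ln0.01 = 0.0461
  cell (3,b): −0.07·ln0.07 = 0.1861
  cell (3,c): −0.18·ln0.18 = 0.3087
Sum = 1.729 nats.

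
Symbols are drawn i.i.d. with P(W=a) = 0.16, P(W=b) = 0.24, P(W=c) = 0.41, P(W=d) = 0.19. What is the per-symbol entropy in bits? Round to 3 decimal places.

H(W) = −Σ p·log₂ p.
  −(0.16)·log₂(0.16) = 0.4230
  −(0.24)·log₂(0.24) = 0.4941
  −(0.41)·log₂(0.41) = 0.5274
  −(0.19)·log₂(0.19) = 0.4552
Sum: 0.4230 + 0.4941 + 0.5274 + 0.4552 = 1.900 bits.

1.900 bits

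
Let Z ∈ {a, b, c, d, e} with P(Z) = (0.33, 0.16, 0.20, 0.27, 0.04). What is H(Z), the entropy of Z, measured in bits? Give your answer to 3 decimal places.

H(Z) = −Σ p·log₂ p.
  −(0.33)·log₂(0.33) = 0.5278
  −(0.16)·log₂(0.16) = 0.4230
  −(0.20)·log₂(0.20) = 0.4644
  −(0.27)·log₂(0.27) = 0.5100
  −(0.04)·log₂(0.04) = 0.1858
Sum: 0.5278 + 0.4230 + 0.4644 + 0.5100 + 0.1858 = 2.111 bits.

2.111 bits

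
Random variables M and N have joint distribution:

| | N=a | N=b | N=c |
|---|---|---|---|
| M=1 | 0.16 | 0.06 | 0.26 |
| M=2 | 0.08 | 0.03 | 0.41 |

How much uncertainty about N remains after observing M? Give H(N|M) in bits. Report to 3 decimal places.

Chain rule: H(N|M) = H(M,N) − H(M).
Marginals: p(M) = (0.4800, 0.5200), p(N) = (0.2400, 0.0900, 0.6700).
H(M,N) = 2.1425 bits; H(M) = 0.9988 bits.
H(N|M) = 2.1425 − 0.9988 = 1.144 bits.

1.144 bits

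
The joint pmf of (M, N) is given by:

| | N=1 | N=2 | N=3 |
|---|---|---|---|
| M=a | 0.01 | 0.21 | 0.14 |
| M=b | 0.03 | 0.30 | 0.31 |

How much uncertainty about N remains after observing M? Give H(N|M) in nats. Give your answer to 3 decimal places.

Chain rule: H(N|M) = H(M,N) − H(M).
Marginals: p(M) = (0.3600, 0.6400), p(N) = (0.0400, 0.5100, 0.4500).
H(M,N) = 1.4785 nats; H(M) = 0.6534 nats.
H(N|M) = 1.4785 − 0.6534 = 0.825 nats.

0.825 nats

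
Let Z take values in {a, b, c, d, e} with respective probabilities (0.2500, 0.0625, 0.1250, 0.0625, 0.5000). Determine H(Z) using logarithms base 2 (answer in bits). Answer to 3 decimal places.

H(Z) = −Σ p·log₂ p.
  −(0.2500)·log₂(0.2500) = 0.5000
  −(0.0625)·log₂(0.0625) = 0.2500
  −(0.1250)·log₂(0.1250) = 0.3750
  −(0.0625)·log₂(0.0625) = 0.2500
  −(0.5000)·log₂(0.5000) = 0.5000
Sum: 0.5000 + 0.2500 + 0.3750 + 0.2500 + 0.5000 = 1.875 bits.

1.875 bits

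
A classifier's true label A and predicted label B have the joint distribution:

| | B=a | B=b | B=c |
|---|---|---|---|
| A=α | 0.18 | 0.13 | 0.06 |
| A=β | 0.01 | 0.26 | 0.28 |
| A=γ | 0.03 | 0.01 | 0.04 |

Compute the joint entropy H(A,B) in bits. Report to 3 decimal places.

H(A,B) = −Σ p(x,y)·log₂ p(x,y) over all 9 cells.
  cell (α,a): −0.18·log₂0.18 = 0.4453
  cell (α,b): −0.13·log₂0.13 = 0.3826
  cell (α,c): −0.06·log₂0.06 = 0.2435
  cell (β,a): −0.01·log₂0.01 = 0.0664
  cell (β,b): −0.26·log₂0.26 = 0.5053
  cell (β,c): −0.28·log₂0.28 = 0.5142
  cell (γ,a): −0.03·log₂0.03 = 0.1518
  cell (γ,b): −0.01·log₂0.01 = 0.0664
  cell (γ,c): −0.04·log₂0.04 = 0.1858
Sum = 2.561 bits.

2.561 bits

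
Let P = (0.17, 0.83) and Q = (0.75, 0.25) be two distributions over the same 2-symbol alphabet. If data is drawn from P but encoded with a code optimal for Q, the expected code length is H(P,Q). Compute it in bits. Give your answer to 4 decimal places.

H(P,Q) = −Σ p·log₂ q.
  −0.17·log₂(0.75) = 0.07056
  −0.83·log₂(0.25) = 1.66000
H(P,Q) = 1.7306 bits.

1.7306 bits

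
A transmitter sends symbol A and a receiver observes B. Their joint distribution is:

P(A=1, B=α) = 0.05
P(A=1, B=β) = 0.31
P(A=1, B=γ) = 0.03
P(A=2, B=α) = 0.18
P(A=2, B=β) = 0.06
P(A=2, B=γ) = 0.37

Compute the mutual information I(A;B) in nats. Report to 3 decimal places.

0.278 nats

Marginals: p(A) = (0.3900, 0.6100), p(B) = (0.2300, 0.3700, 0.4000).
I(A;B) = Σ p(x,y)·ln[p(x,y)/(p(x)p(y))].
  (1,α): 0.05·ln(0.5574) = -0.0292
  (1,β): 0.31·ln(2.1483) = 0.2371
  (1,γ): 0.03·ln(0.1923) = -0.0495
  (2,α): 0.18·ln(1.2830) = 0.0449
  (2,β): 0.06·ln(0.2658) = -0.0795
  (2,γ): 0.37·ln(1.5164) = 0.1540
Sum = 0.278 nats.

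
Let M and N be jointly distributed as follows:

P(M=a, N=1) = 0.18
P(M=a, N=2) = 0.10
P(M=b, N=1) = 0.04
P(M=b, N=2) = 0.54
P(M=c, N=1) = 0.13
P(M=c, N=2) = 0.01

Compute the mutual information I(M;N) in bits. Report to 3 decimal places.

Marginals: p(M) = (0.2800, 0.5800, 0.1400), p(N) = (0.3500, 0.6500).
I(M;N) = H(M) + H(N) − H(M,N).
H(M) = 1.3671, H(N) = 0.9341, H(M,N) = 1.8924.
I(M;N) = 1.3671 + 0.9341 − 1.8924 = 0.409 bits.

0.409 bits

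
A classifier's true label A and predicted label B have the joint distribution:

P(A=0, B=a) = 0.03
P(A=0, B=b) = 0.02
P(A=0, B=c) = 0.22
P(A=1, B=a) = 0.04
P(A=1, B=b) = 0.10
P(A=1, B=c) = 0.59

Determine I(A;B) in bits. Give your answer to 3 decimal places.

Marginals: p(A) = (0.2700, 0.7300), p(B) = (0.0700, 0.1200, 0.8100).
I(A;B) = H(A) + H(B) − H(A,B).
H(A) = 0.8415, H(B) = 0.8819, H(A,B) = 1.7123.
I(A;B) = 0.8415 + 0.8819 − 1.7123 = 0.011 bits.

0.011 bits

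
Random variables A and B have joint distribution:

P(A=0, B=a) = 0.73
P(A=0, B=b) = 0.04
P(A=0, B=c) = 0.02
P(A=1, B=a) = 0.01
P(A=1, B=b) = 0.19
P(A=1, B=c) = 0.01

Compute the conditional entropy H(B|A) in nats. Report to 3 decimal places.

Chain rule: H(B|A) = H(A,B) − H(A).
Marginals: p(A) = (0.7900, 0.2100), p(B) = (0.7400, 0.2300, 0.0300).
H(A,B) = 0.8444 nats; H(A) = 0.5140 nats.
H(B|A) = 0.8444 − 0.5140 = 0.330 nats.

0.330 nats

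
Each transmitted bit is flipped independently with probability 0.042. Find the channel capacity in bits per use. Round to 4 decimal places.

0.7486 bits

Binary symmetric channel: C = 1 − h₂(ε) where h₂ is the binary entropy function.
h₂(0.042) = −0.042·log₂0.042 − 0.958·log₂0.958 = 0.2514.
C = 1 − 0.2514 = 0.7486 bits per channel use.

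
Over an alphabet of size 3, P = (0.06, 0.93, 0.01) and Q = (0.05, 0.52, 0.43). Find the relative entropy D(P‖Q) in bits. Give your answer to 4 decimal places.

0.7415 bits

D(P‖Q) = Σ p·log₂(p/q).
  0.06·log₂(0.06/0.05) = 0.01578
  0.93·log₂(0.93/0.52) = 0.78001
  0.01·log₂(0.01/0.43) = -0.05426
D(P‖Q) = 0.7415 bits.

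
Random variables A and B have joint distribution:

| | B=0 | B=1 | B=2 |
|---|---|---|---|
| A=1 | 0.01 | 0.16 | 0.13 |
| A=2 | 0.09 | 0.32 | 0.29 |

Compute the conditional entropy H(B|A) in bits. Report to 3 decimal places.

1.347 bits

Marginals: p(A) = (0.3000, 0.7000), p(B) = (0.1000, 0.4800, 0.4200).
H(B|A) = Σ p(A) · H(B|A=·).
  A=1: p=0.3000, H(B|A=1) = 1.1700
  A=2: p=0.7000, H(B|A=2) = 1.4234
Weighted sum = 1.347 bits.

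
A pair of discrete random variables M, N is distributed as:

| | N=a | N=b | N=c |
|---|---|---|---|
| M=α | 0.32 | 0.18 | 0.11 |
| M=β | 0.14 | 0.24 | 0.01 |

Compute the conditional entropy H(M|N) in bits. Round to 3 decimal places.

Marginals: p(M) = (0.6100, 0.3900), p(N) = (0.4600, 0.4200, 0.1200).
H(M|N) = Σ p(N) · H(M|N=·).
  N=a: p=0.4600, H(M|N=a) = 0.8865
  N=b: p=0.4200, H(M|N=b) = 0.9852
  N=c: p=0.1200, H(M|N=c) = 0.4138
Weighted sum = 0.871 bits.

0.871 bits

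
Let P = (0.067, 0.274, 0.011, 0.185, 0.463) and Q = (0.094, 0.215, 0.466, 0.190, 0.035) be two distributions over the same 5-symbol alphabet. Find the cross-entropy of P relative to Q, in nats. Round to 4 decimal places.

2.4474 nats

H(P,Q) = −Σ p·ln q.
  −0.067·ln(0.094) = 0.15842
  −0.274·ln(0.215) = 0.42117
  −0.011·ln(0.466) = 0.00840
  −0.185·ln(0.190) = 0.30724
  −0.463·ln(0.035) = 1.55216
H(P,Q) = 2.4474 nats.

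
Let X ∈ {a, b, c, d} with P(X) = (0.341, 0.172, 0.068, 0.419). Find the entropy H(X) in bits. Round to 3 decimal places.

H(X) = −Σ p·log₂ p.
  −(0.341)·log₂(0.341) = 0.5293
  −(0.172)·log₂(0.172) = 0.4368
  −(0.068)·log₂(0.068) = 0.2637
  −(0.419)·log₂(0.419) = 0.5258
Sum: 0.5293 + 0.4368 + 0.2637 + 0.5258 = 1.756 bits.

1.756 bits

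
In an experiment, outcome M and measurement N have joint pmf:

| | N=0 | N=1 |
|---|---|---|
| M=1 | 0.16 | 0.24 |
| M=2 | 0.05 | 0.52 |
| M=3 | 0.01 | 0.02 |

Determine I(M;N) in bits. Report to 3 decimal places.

0.100 bits

Marginals: p(M) = (0.4000, 0.5700, 0.0300), p(N) = (0.2200, 0.7800).
I(M;N) = Σ p(x,y)·log₂[p(x,y)/(p(x)p(y))].
  (1,0): 0.16·log₂(1.8182) = 0.1380
  (1,1): 0.24·log₂(0.7692) = -0.0908
  (2,0): 0.05·log₂(0.3987) = -0.0663
  (2,1): 0.52·log₂(1.1696) = 0.1175
  (3,0): 0.01·log₂(1.5152) = 0.0060
  (3,1): 0.02·log₂(0.8547) = -0.0045
Sum = 0.100 bits.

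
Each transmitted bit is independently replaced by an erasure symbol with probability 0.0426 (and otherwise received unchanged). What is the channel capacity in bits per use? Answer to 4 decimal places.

Binary erasure channel: capacity C = 1 − ε.
C = 1 − 0.0426 = 0.9574 bits per channel use.

0.9574 bits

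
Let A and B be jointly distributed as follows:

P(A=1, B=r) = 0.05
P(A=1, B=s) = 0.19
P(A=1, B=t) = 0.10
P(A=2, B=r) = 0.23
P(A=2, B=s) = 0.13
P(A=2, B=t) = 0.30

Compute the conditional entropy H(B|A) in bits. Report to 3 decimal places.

1.470 bits

Marginals: p(A) = (0.3400, 0.6600), p(B) = (0.2800, 0.3200, 0.4000).
H(B|A) = Σ p(A) · H(B|A=·).
  A=1: p=0.3400, H(B|A=1) = 1.3951
  A=2: p=0.6600, H(B|A=2) = 1.5087
Weighted sum = 1.470 bits.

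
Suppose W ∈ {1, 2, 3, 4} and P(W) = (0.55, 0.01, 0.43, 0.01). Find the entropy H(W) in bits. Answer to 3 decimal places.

H(W) = −Σ p·log₂ p.
  −(0.55)·log₂(0.55) = 0.4744
  −(0.01)·log₂(0.01) = 0.0664
  −(0.43)·log₂(0.43) = 0.5236
  −(0.01)·log₂(0.01) = 0.0664
Sum: 0.4744 + 0.0664 + 0.5236 + 0.0664 = 1.131 bits.

1.131 bits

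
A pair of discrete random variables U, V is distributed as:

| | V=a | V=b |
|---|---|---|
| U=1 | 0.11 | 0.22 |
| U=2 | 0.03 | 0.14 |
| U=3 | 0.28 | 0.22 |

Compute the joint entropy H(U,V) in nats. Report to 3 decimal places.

H(U,V) = −Σ p(x,y)·ln p(x,y) over all 6 cells.
  cell (1,a): −0.11·ln0.11 = 0.2428
  cell (1,b): −0.22·ln0.22 = 0.3331
  cell (2,a): −0.03·ln0.03 = 0.1052
  cell (2,b): −0.14·ln0.14 = 0.2753
  cell (3,a): −0.28·ln0.28 = 0.3564
  cell (3,b): −0.22·ln0.22 = 0.3331
Sum = 1.646 nats.

1.646 nats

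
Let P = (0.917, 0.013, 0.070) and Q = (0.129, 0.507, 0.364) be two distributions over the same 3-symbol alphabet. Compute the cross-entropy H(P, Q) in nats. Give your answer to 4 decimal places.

1.9575 nats

H(P,Q) = −Σ p·ln q.
  −0.917·ln(0.129) = 1.87796
  −0.013·ln(0.507) = 0.00883
  −0.070·ln(0.364) = 0.07074
H(P,Q) = 1.9575 nats.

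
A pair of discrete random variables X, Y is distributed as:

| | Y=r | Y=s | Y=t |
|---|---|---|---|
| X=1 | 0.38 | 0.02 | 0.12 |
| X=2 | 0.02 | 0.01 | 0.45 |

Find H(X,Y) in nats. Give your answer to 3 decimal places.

1.184 nats

H(X,Y) = −Σ p(x,y)·ln p(x,y) over all 6 cells.
  cell (1,r): −0.38·ln0.38 = 0.3677
  cell (1,s): −0.02·ln0.02 = 0.0782
  cell (1,t): −0.12·ln0.12 = 0.2544
  cell (2,r): −0.02·ln0.02 = 0.0782
  cell (2,s): −0.01·ln0.01 = 0.0461
  cell (2,t): −0.45·ln0.45 = 0.3593
Sum = 1.184 nats.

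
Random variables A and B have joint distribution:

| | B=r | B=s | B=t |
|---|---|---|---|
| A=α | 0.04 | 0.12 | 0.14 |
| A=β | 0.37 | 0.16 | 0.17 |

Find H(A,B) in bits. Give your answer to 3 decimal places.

H(A,B) = −Σ p(x,y)·log₂ p(x,y) over all 6 cells.
  cell (α,r): −0.04·log₂0.04 = 0.1858
  cell (α,s): −0.12·log₂0.12 = 0.3671
  cell (α,t): −0.14·log₂0.14 = 0.3971
  cell (β,r): −0.37·log₂0.37 = 0.5307
  cell (β,s): −0.16·log₂0.16 = 0.4230
  cell (β,t): −0.17·log₂0.17 = 0.4346
Sum = 2.338 bits.

2.338 bits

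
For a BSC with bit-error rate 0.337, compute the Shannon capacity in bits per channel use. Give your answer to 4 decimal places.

Binary symmetric channel: C = 1 − h₂(ε) where h₂ is the binary entropy function.
h₂(0.337) = −0.337·log₂0.337 − 0.663·log₂0.663 = 0.9219.
C = 1 − 0.9219 = 0.0781 bits per channel use.

0.0781 bits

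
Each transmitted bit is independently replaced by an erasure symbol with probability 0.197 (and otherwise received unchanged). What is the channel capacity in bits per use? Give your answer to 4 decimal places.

0.8030 bits

Binary erasure channel: capacity C = 1 − ε.
C = 1 − 0.197 = 0.8030 bits per channel use.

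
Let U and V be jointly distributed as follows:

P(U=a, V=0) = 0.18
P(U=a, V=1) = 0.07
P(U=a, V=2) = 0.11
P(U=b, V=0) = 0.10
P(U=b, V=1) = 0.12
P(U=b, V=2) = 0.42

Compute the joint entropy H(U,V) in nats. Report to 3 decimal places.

1.587 nats

H(U,V) = −Σ p(x,y)·ln p(x,y) over all 6 cells.
  cell (a,0): −0.18·ln0.18 = 0.3087
  cell (a,1): −0.07·ln0.07 = 0.1861
  cell (a,2): −0.11·ln0.11 = 0.2428
  cell (b,0): −0.10·ln0.10 = 0.2303
  cell (b,1): −0.12·ln0.12 = 0.2544
  cell (b,2): −0.42·ln0.42 = 0.3644
Sum = 1.587 nats.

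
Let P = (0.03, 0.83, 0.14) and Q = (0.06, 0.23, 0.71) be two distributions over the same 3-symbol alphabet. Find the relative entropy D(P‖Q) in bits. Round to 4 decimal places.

1.1788 bits

D(P‖Q) = Σ p·log₂(p/q).
  0.03·log₂(0.03/0.06) = -0.03000
  0.83·log₂(0.83/0.23) = 1.53673
  0.14·log₂(0.14/0.71) = -0.32793
D(P‖Q) = 1.1788 bits.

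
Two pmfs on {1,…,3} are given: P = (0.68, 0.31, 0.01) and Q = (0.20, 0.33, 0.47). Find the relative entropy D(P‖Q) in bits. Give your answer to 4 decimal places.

1.1171 bits

D(P‖Q) = Σ p·log₂(p/q).
  0.68·log₂(0.68/0.20) = 1.20056
  0.31·log₂(0.31/0.33) = -0.02796
  0.01·log₂(0.01/0.47) = -0.05555
D(P‖Q) = 1.1171 bits.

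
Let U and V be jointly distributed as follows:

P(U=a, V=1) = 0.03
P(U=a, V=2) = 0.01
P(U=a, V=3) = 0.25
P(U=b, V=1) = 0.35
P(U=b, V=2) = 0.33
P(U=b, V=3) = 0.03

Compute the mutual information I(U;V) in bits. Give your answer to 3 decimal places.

0.515 bits

Marginals: p(U) = (0.2900, 0.7100), p(V) = (0.3800, 0.3400, 0.2800).
I(U;V) = H(U) + H(V) − H(U,V).
H(U) = 0.8687, H(V) = 1.5738, H(U,V) = 1.9279.
I(U;V) = 0.8687 + 1.5738 − 1.9279 = 0.515 bits.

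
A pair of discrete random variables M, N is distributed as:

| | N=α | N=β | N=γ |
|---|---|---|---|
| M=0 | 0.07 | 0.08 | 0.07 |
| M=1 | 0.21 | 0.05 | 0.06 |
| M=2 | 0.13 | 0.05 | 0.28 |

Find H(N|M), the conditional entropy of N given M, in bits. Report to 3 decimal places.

1.352 bits

Marginals: p(M) = (0.2200, 0.3200, 0.4600), p(N) = (0.4100, 0.1800, 0.4100).
H(N|M) = Σ p(M) · H(N|M=·).
  M=0: p=0.2200, H(N|M=0) = 1.5820
  M=1: p=0.3200, H(N|M=1) = 1.2701
  M=2: p=0.4600, H(N|M=2) = 1.2992
Weighted sum = 1.352 bits.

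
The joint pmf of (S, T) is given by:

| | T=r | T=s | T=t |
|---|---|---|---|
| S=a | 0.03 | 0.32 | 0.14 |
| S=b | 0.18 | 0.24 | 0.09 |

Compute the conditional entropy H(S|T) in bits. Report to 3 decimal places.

Chain rule: H(S|T) = H(S,T) − H(T).
Marginals: p(S) = (0.4900, 0.5100), p(T) = (0.2100, 0.5600, 0.2300).
H(S,T) = 2.3270 bits; H(T) = 1.4289 bits.
H(S|T) = 2.3270 − 1.4289 = 0.898 bits.

0.898 bits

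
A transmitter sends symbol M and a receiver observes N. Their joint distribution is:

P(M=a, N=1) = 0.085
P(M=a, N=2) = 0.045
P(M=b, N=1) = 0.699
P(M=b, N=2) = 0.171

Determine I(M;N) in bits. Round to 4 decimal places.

0.0098 bits

Marginals: p(M) = (0.1300, 0.8700), p(N) = (0.7840, 0.2160).
I(M;N) = H(M) + H(N) − H(M,N).
H(M) = 0.5574, H(N) = 0.7528, H(M,N) = 1.3004.
I(M;N) = 0.5574 + 0.7528 − 1.3004 = 0.0098 bits.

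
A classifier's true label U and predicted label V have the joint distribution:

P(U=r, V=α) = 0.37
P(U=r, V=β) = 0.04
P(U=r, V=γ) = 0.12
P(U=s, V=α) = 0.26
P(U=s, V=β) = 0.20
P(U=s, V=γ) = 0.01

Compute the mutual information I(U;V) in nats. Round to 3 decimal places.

Marginals: p(U) = (0.5300, 0.4700), p(V) = (0.6300, 0.2400, 0.1300).
I(U;V) = H(U) + H(V) − H(U,V).
H(U) = 0.6913, H(V) = 0.8988, H(U,V) = 1.4692.
I(U;V) = 0.6913 + 0.8988 − 1.4692 = 0.121 nats.

0.121 nats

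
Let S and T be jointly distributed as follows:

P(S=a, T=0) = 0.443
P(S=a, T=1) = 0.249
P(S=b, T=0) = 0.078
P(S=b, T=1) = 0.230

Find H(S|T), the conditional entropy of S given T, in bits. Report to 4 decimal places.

0.7958 bits

Marginals: p(S) = (0.6920, 0.3080), p(T) = (0.5210, 0.4790).
H(S|T) = Σ p(T) · H(S|T=·).
  T=0: p=0.5210, H(S|T=0) = 0.6091
  T=1: p=0.4790, H(S|T=1) = 0.9989
Weighted sum = 0.7958 bits.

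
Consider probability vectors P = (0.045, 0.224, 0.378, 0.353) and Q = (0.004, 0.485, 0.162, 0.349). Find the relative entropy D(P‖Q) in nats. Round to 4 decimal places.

D(P‖Q) = Σ p·ln(p/q).
  0.045·ln(0.045/0.004) = 0.10892
  0.224·ln(0.224/0.485) = -0.17304
  0.378·ln(0.378/0.162) = 0.32028
  0.353·ln(0.353/0.349) = 0.00402
D(P‖Q) = 0.2602 nats.

0.2602 nats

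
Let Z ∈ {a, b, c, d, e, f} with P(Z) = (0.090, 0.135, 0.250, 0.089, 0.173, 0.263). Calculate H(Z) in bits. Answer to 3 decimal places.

2.458 bits

H(Z) = −Σ p·log₂ p.
  −(0.090)·log₂(0.090) = 0.3127
  −(0.135)·log₂(0.135) = 0.3900
  −(0.250)·log₂(0.250) = 0.5000
  −(0.089)·log₂(0.089) = 0.3106
  −(0.173)·log₂(0.173) = 0.4379
  −(0.263)·log₂(0.263) = 0.5068
Sum: 0.3127 + 0.3900 + 0.5000 + 0.3106 + 0.4379 + 0.5068 = 2.458 bits.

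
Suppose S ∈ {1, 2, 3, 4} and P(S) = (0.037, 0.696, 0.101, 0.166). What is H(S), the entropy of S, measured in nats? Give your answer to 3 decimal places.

0.904 nats

H(S) = −Σ p·ln p.
  −(0.037)·ln(0.037) = 0.1220
  −(0.696)·ln(0.696) = 0.2522
  −(0.101)·ln(0.101) = 0.2316
  −(0.166)·ln(0.166) = 0.2981
Sum: 0.1220 + 0.2522 + 0.2316 + 0.2981 = 0.904 nats.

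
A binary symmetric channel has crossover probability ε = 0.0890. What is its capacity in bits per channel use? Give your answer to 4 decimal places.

Binary symmetric channel: C = 1 − h₂(ε) where h₂ is the binary entropy function.
h₂(0.0890) = −0.0890·log₂0.0890 − 0.9110·log₂0.9110 = 0.4331.
C = 1 − 0.4331 = 0.5669 bits per channel use.

0.5669 bits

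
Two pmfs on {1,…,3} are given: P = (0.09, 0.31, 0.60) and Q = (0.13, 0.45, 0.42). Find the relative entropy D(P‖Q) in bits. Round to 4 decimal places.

0.0943 bits

D(P‖Q) = Σ p·log₂(p/q).
  0.09·log₂(0.09/0.13) = -0.04775
  0.31·log₂(0.31/0.45) = -0.16667
  0.60·log₂(0.60/0.42) = 0.30874
D(P‖Q) = 0.0943 bits.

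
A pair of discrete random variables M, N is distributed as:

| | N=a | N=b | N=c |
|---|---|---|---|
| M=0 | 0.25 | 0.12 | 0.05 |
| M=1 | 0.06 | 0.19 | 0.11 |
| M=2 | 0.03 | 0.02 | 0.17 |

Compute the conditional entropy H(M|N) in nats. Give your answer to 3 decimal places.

Chain rule: H(M|N) = H(M,N) − H(N).
Marginals: p(M) = (0.4200, 0.3600, 0.2200), p(N) = (0.3400, 0.3300, 0.3300).
H(M,N) = 1.9626 nats; H(N) = 1.0985 nats.
H(M|N) = 1.9626 − 1.0985 = 0.864 nats.

0.864 nats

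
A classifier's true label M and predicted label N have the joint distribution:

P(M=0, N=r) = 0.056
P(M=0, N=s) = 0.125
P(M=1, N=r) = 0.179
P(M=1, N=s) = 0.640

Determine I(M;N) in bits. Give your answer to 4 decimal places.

Marginals: p(M) = (0.1810, 0.8190), p(N) = (0.2350, 0.7650).
I(M;N) = Σ p(x,y)·log₂[p(x,y)/(p(x)p(y))].
  (0,r): 0.056·log₂(1.3166) = 0.02222
  (0,s): 0.125·log₂(0.9028) = -0.01845
  (1,r): 0.179·log₂(0.9300) = -0.01873
  (1,s): 0.640·log₂(1.0215) = 0.01963
Sum = 0.0047 bits.

0.0047 bits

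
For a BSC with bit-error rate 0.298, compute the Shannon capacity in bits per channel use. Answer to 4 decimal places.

0.1212 bits

Binary symmetric channel: C = 1 − h₂(ε) where h₂ is the binary entropy function.
h₂(0.298) = −0.298·log₂0.298 − 0.702·log₂0.702 = 0.8788.
C = 1 − 0.8788 = 0.1212 bits per channel use.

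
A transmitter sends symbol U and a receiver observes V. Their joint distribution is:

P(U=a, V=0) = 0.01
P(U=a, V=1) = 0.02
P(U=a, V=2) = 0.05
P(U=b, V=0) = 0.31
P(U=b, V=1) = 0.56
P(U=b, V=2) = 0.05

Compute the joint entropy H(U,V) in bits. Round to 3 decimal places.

H(U,V) = −Σ p(x,y)·log₂ p(x,y) over all 6 cells.
  cell (a,0): −0.01·log₂0.01 = 0.0664
  cell (a,1): −0.02·log₂0.02 = 0.1129
  cell (a,2): −0.05·log₂0.05 = 0.2161
  cell (b,0): −0.31·log₂0.31 = 0.5238
  cell (b,1): −0.56·log₂0.56 = 0.4684
  cell (b,2): −0.05·log₂0.05 = 0.2161
Sum = 1.604 bits.

1.604 bits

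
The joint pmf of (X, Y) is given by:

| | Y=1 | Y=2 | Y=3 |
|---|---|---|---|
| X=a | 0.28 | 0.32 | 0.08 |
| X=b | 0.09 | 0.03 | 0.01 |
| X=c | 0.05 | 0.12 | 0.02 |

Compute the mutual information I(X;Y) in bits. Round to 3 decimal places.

Marginals: p(X) = (0.6800, 0.1300, 0.1900), p(Y) = (0.4200, 0.4700, 0.1100).
I(X;Y) = Σ p(x,y)·log₂[p(x,y)/(p(x)p(y))].
  (a,1): 0.28·log₂(0.9804) = -0.0080
  (a,2): 0.32·log₂(1.0013) = 0.0006
  (a,3): 0.08·log₂(1.0695) = 0.0078
  (b,1): 0.09·log₂(1.6484) = 0.0649
  (b,2): 0.03·log₂(0.4910) = -0.0308
  (b,3): 0.01·log₂(0.6993) = -0.0052
  (c,1): 0.05·log₂(0.6266) = -0.0337
  (c,2): 0.12·log₂(1.3438) = 0.0512
  (c,3): 0.02·log₂(0.9569) = -0.0013
Sum = 0.045 bits.

0.045 bits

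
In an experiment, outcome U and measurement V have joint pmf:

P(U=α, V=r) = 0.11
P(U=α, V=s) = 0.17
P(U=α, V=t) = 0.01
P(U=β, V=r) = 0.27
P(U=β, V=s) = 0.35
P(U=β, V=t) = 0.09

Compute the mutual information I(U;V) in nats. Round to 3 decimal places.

0.012 nats

Marginals: p(U) = (0.2900, 0.7100), p(V) = (0.3800, 0.5200, 0.1000).
I(U;V) = Σ p(x,y)·ln[p(x,y)/(p(x)p(y))].
  (α,r): 0.11·ln(0.9982) = -0.0002
  (α,s): 0.17·ln(1.1273) = 0.0204
  (α,t): 0.01·ln(0.3448) = -0.0106
  (β,r): 0.27·ln(1.0007) = 0.0002
  (β,s): 0.35·ln(0.9480) = -0.0187
  (β,t): 0.09·ln(1.2676) = 0.0213
Sum = 0.012 nats.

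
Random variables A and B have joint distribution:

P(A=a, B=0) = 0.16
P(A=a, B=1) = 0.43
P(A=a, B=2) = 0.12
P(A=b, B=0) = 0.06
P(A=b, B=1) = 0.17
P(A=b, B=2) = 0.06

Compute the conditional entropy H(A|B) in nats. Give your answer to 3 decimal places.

Marginals: p(A) = (0.7100, 0.2900), p(B) = (0.2200, 0.6000, 0.1800).
H(A|B) = Σ p(B) · H(A|B=·).
  B=0: p=0.2200, H(A|B=0) = 0.5860
  B=1: p=0.6000, H(A|B=1) = 0.5961
  B=2: p=0.1800, H(A|B=2) = 0.6365
Weighted sum = 0.601 nats.

0.601 nats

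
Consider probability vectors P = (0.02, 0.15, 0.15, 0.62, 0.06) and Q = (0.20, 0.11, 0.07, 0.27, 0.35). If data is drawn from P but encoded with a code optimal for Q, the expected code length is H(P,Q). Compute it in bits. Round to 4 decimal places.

2.3616 bits

H(P,Q) = −Σ p·log₂ q.
  −0.02·log₂(0.20) = 0.04644
  −0.15·log₂(0.11) = 0.47766
  −0.15·log₂(0.07) = 0.57548
  −0.62·log₂(0.27) = 1.17116
  −0.06·log₂(0.35) = 0.09087
H(P,Q) = 2.3616 bits.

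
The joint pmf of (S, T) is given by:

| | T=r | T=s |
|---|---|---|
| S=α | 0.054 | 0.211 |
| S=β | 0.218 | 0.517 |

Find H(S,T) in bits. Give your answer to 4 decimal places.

1.6722 bits

H(S,T) = −Σ p(x,y)·log₂ p(x,y) over all 4 cells.
  cell (α,r): −0.054·log₂0.054 = 0.22739
  cell (α,s): −0.211·log₂0.211 = 0.47363
  cell (β,r): −0.218·log₂0.218 = 0.47908
  cell (β,s): −0.517·log₂0.517 = 0.49206
Sum = 1.6722 bits.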